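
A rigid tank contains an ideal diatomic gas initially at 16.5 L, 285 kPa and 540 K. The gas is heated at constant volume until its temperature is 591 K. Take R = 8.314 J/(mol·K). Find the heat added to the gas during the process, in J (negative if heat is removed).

1110 J

n = P₁V₁/(RT₁) = 285×16.5/(8.314×540) = 1.05 mol.
Isochoric: V stays 16.5 L; P/T = const ⇒ T₂ = 591 K, P₂ = 312 kPa.
W = 0 (no volume change).
ΔU = nCvΔT = 1.05×20.8×(591−540) = 1110 J.
Q = ΔU = 1110 J.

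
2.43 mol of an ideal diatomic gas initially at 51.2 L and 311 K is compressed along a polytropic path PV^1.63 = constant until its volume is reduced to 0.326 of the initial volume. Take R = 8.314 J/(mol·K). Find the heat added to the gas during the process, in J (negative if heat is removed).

P₁ = nRT₁/V₁ = 2.43×8.314×311/51.2 = 123 kPa.
Polytropic n=1.63: T₂ = T₁(V₁/V₂)^(n−1) = 311×(3.07)^0.63 = 630 K; P₂ = P₁(V₁/V₂)^n = 763 kPa.
W = (P₁V₁−P₂V₂)/(n−1) = (123×51.2−763×16.7)/0.63 = -10200 J.
ΔU = nCvΔT = 2.43×20.8×(630−311) = 16100 J.
Q = ΔU + W = 5880 J.

5880 J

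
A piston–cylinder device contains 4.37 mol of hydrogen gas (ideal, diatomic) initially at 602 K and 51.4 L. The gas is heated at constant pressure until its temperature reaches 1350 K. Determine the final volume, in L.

P₁ = nRT₁/V₁ = 4.37×8.314×602/51.4 = 426 kPa.
Isobaric: P stays 426 kPa; V/T = const ⇒ T₂ = 1350 K, V₂ = 115 L.

115 L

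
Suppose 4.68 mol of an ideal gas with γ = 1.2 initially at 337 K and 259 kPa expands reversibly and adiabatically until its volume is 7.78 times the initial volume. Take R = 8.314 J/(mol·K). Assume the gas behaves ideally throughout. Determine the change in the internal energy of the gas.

-22100 J

V₁ = nRT₁/P₁ = 4.68×8.314×337/259 = 50.6 L.
Adiabatic: TV^(γ−1) = const ⇒ T₂ = 337×(0.129)^0.200 = 224 K; PV^γ = const ⇒ P₂ = 22.1 kPa.
For an ideal gas ΔU = nCvΔT with Cv = R/(γ−1) = 41.6 J/(mol·K).
ΔU = 4.68×41.6×(224−337) = -22100 J.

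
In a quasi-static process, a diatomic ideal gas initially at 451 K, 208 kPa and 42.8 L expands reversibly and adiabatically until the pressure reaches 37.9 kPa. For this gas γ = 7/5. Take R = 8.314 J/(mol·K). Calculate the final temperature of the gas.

Adiabatic: T₂/T₁ = (P₂/P₁)^((γ−1)/γ) ⇒ T₂ = 451×(0.182)^0.286 = 277 K; V₂ = 144 L.

277 K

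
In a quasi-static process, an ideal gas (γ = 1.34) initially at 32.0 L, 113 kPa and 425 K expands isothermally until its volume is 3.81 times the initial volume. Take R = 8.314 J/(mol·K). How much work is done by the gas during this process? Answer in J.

n = P₁V₁/(RT₁) = 113×32.0/(8.314×425) = 1.02 mol.
Isothermal: T stays 425 K; PV = const ⇒ V₂ = 122 L, P₂ = 29.7 kPa.
W = nRT ln(V₂/V₁) = 1.02×8.314×425×ln(3.81) = 4840 J.

4840 J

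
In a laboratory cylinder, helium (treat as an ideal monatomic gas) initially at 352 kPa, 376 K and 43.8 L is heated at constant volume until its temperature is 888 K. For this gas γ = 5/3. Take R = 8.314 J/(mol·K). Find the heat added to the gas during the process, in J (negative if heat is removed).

n = P₁V₁/(RT₁) = 352×43.8/(8.314×376) = 4.93 mol.
Isochoric: V stays 43.8 L; P/T = const ⇒ T₂ = 888 K, P₂ = 831 kPa.
W = 0 (no volume change).
ΔU = nCvΔT = 4.93×12.5×(888−376) = 31500 J.
Q = ΔU = 31500 J.

31500 J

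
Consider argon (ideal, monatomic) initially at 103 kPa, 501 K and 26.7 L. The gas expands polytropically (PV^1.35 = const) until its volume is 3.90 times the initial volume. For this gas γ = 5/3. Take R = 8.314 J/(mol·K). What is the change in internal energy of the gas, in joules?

n = P₁V₁/(RT₁) = 103×26.7/(8.314×501) = 0.660 mol.
Polytropic n=1.35: T₂ = T₁(V₁/V₂)^(n−1) = 501×(0.256)^0.35 = 311 K; P₂ = P₁(V₁/V₂)^n = 16.4 kPa.
For an ideal gas ΔU = nCvΔT with Cv = (3/2)R = 12.5 J/(mol·K).
ΔU = 0.660×12.5×(311−501) = -1560 J.

-1560 J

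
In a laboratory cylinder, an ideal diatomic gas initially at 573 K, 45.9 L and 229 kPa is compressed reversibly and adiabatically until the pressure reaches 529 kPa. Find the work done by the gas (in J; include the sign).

-7100 J

n = P₁V₁/(RT₁) = 229×45.9/(8.314×573) = 2.21 mol.
Adiabatic: T₂/T₁ = (P₂/P₁)^((γ−1)/γ) ⇒ T₂ = 573×(2.31)^0.286 = 728 K; V₂ = 25.2 L.
ΔU = nCvΔT = 2.21×20.8×(728−573) = 7100 J.
Q = 0 for an adiabatic process, so W = −ΔU = -7100 J.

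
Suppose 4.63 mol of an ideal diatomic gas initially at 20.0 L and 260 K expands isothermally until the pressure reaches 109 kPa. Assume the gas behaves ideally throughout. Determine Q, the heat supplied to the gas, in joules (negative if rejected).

P₁ = nRT₁/V₁ = 4.63×8.314×260/20.0 = 500 kPa.
Isothermal: T stays 260 K; PV = const ⇒ V₂ = 91.8 L, P₂ = 109 kPa.
ΔU = 0 (ideal gas, T constant).
W = nRT ln(V₂/V₁) = 4.63×8.314×260×ln(4.59) = 15300 J.
Q = ΔU + W = 15300 J.

15300 J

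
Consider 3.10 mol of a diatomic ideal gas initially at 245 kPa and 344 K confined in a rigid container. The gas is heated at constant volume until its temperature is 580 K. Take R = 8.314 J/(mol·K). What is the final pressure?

413 kPa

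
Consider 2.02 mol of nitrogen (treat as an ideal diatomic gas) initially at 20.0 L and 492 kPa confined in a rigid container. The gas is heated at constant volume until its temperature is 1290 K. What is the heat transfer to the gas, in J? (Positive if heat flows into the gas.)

29600 J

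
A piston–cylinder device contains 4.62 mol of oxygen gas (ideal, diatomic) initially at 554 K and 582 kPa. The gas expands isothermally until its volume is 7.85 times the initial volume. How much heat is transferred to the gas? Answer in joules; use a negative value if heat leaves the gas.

V₁ = nRT₁/P₁ = 4.62×8.314×554/582 = 36.6 L.
Isothermal: T stays 554 K; PV = const ⇒ V₂ = 287 L, P₂ = 74.1 kPa.
ΔU = 0 (ideal gas, T constant).
W = nRT ln(V₂/V₁) = 4.62×8.314×554×ln(7.85) = 43800 J.
Q = ΔU + W = 43800 J.

43800 J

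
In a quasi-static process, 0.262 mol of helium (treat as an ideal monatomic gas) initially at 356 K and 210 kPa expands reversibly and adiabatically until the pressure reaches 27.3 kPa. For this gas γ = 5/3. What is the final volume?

V₁ = nRT₁/P₁ = 0.262×8.314×356/210 = 3.69 L.
Adiabatic: T₂/T₁ = (P₂/P₁)^((γ−1)/γ) ⇒ T₂ = 356×(0.130)^0.400 = 157 K; V₂ = 12.6 L.

12.6 L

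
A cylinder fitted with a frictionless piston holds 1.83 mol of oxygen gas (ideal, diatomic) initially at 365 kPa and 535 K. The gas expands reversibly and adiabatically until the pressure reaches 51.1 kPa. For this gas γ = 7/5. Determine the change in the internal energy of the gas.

V₁ = nRT₁/P₁ = 1.83×8.314×535/365 = 22.3 L.
Adiabatic: T₂/T₁ = (P₂/P₁)^((γ−1)/γ) ⇒ T₂ = 535×(0.140)^0.286 = 305 K; V₂ = 90.8 L.
For an ideal gas ΔU = nCvΔT with Cv = (5/2)R = 20.8 J/(mol·K).
ΔU = 1.83×20.8×(305−535) = -8750 J.

-8750 J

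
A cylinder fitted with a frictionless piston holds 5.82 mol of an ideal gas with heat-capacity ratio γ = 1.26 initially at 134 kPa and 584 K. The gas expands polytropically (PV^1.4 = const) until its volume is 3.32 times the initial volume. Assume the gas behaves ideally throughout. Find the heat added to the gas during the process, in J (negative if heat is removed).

-14500 J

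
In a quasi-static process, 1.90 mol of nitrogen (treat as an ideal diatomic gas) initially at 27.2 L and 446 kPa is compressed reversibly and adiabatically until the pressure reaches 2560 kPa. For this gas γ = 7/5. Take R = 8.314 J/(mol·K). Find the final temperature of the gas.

T₁ = P₁V₁/(nR) = 446×27.2/(1.90×8.314) = 768 K.
Adiabatic: T₂/T₁ = (P₂/P₁)^((γ−1)/γ) ⇒ T₂ = 768×(5.74)^0.286 = 1270 K; V₂ = 7.81 L.

1270 K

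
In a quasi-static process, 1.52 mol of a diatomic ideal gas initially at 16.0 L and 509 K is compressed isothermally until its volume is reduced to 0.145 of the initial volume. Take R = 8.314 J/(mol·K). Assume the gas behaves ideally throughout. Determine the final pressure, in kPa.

2770 kPa

P₁ = nRT₁/V₁ = 1.52×8.314×509/16.0 = 402 kPa.
Isothermal: T stays 509 K; PV = const ⇒ V₂ = 2.32 L, P₂ = 2770 kPa.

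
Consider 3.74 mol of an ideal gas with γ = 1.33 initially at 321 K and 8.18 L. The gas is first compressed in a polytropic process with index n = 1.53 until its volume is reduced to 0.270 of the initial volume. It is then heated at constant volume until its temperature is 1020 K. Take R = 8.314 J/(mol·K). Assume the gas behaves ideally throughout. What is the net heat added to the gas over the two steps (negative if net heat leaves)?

P₁ = nRT₁/V₁ = 3.74×8.314×321/8.18 = 1220 kPa.
Step 1 — Polytropic n=1.53: T₂ = T₁(V₁/V₂)^(n−1) = 321×(3.70)^0.53 = 643 K; P₂ = P₁(V₁/V₂)^n = 9050 kPa.
W = (P₁V₁−P₂V₂)/(n−1) = (1220×8.18−9050×2.21)/0.53 = -18900 J.
ΔU = nCvΔT = 3.74×25.2×(643−321) = 30300 J.
Q = ΔU + W = 11400 J.
State after step 1: P = 9050 kPa, V = 2.21 L, T = 643 K.
Step 2 — Isochoric: V stays 2.21 L; P/T = const ⇒ T₂ = 1020 K, P₂ = 14400 kPa.
W = 0 (no volume change).
ΔU = nCvΔT = 3.74×25.2×(1020−643) = 35600 J.
Q = ΔU = 35600 J.
Net over both steps: W = -18900 J, Q = 47000 J, ΔU = 65900 J.

47000 J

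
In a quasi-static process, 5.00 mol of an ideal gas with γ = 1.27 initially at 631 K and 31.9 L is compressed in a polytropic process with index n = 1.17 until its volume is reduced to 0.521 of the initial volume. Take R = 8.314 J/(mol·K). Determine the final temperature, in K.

705 K

P₁ = nRT₁/V₁ = 5.00×8.314×631/31.9 = 822 kPa.
Polytropic n=1.17: T₂ = T₁(V₁/V₂)^(n−1) = 631×(1.92)^0.17 = 705 K; P₂ = P₁(V₁/V₂)^n = 1760 kPa.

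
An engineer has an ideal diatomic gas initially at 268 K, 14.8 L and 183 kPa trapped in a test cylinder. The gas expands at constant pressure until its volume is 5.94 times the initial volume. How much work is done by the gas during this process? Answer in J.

n = P₁V₁/(RT₁) = 183×14.8/(8.314×268) = 1.22 mol.
Isobaric: P stays 183 kPa; V/T = const ⇒ T₂ = 1590 K, V₂ = 87.9 L.
W = PΔV = 183×(87.9−14.8) kPa·L = 13400 J.

13400 J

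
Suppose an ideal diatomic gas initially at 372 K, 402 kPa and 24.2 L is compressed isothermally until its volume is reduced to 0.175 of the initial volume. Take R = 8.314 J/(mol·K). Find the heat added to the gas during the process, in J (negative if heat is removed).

-17000 J

n = P₁V₁/(RT₁) = 402×24.2/(8.314×372) = 3.15 mol.
Isothermal: T stays 372 K; PV = const ⇒ V₂ = 4.23 L, P₂ = 2300 kPa.
ΔU = 0 (ideal gas, T constant).
W = nRT ln(V₂/V₁) = 3.15×8.314×372×ln(0.175) = -17000 J.
Q = ΔU + W = -17000 J.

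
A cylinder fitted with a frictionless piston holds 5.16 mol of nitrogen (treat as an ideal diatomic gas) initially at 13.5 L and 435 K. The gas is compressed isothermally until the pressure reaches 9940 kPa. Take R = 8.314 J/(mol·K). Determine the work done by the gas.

-36800 J

P₁ = nRT₁/V₁ = 5.16×8.314×435/13.5 = 1380 kPa.
Isothermal: T stays 435 K; PV = const ⇒ V₂ = 1.88 L, P₂ = 9940 kPa.
W = nRT ln(V₂/V₁) = 5.16×8.314×435×ln(0.139) = -36800 J.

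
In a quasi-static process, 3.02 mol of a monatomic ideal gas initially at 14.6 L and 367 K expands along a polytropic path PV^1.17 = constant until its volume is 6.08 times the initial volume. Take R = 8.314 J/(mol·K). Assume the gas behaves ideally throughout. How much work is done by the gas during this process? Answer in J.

P₁ = nRT₁/V₁ = 3.02×8.314×367/14.6 = 631 kPa.
Polytropic n=1.17: T₂ = T₁(V₁/V₂)^(n−1) = 367×(0.164)^0.17 = 270 K; P₂ = P₁(V₁/V₂)^n = 76.4 kPa.
W = (P₁V₁−P₂V₂)/(n−1) = (631×14.6−76.4×88.8)/0.17 = 14300 J.

14300 J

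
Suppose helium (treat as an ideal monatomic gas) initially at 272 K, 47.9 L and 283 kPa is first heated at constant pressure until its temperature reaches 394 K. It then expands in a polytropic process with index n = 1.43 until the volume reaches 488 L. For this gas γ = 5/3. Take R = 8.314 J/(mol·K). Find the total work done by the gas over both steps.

n = P₁V₁/(RT₁) = 283×47.9/(8.314×272) = 5.99 mol.
Step 1 — Isobaric: P stays 283 kPa; V/T = const ⇒ T₂ = 394 K, V₂ = 69.4 L.
W = PΔV = 283×(69.4−47.9) kPa·L = 6080 J.
ΔU = nCvΔT = 5.99×12.5×(394−272) = 9120 J.
Q = ΔU + W = nCpΔT = 15200 J.
State after step 1: P = 283 kPa, V = 69.4 L, T = 394 K.
Step 2 — Polytropic n=1.43: T₂ = T₁(V₁/V₂)^(n−1) = 394×(0.142)^0.43 = 170 K; P₂ = P₁(V₁/V₂)^n = 17.4 kPa.
W = (P₁V₁−P₂V₂)/(n−1) = (283×69.4−17.4×488)/0.43 = 25900 J.
ΔU = nCvΔT = 5.99×12.5×(170−394) = -16700 J.
Q = ΔU + W = 9200 J.
Net over both steps: W = 32000 J, Q = 24400 J, ΔU = -7600 J.

32000 J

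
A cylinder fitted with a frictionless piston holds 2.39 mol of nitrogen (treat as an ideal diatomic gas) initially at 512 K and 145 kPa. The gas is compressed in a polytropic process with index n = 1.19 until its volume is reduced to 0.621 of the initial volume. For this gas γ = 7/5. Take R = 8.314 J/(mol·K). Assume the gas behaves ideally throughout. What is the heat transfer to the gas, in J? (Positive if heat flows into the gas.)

-2660 J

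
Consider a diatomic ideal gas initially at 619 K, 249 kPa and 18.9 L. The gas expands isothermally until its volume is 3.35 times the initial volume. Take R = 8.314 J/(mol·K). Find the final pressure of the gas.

74.3 kPa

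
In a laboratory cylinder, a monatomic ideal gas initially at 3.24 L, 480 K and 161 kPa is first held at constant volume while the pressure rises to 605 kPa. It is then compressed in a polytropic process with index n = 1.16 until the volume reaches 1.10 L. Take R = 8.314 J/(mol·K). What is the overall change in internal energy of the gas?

n = P₁V₁/(RT₁) = 161×3.24/(8.314×480) = 0.131 mol.
Step 1 — Isochoric: V stays 3.24 L; P/T = const ⇒ T₂ = 1800 K, P₂ = 605 kPa.
W = 0 (no volume change).
ΔU = nCvΔT = 0.131×12.5×(1800−480) = 2160 J.
Q = ΔU = 2160 J.
State after step 1: P = 605 kPa, V = 3.24 L, T = 1800 K.
Step 2 — Polytropic n=1.16: T₂ = T₁(V₁/V₂)^(n−1) = 1800×(2.95)^0.16 = 2140 K; P₂ = P₁(V₁/V₂)^n = 2120 kPa.
W = (P₁V₁−P₂V₂)/(n−1) = (605×3.24−2120×1.10)/0.16 = -2310 J.
ΔU = nCvΔT = 0.131×12.5×(2140−1800) = 555 J.
Q = ΔU + W = -1760 J.
Net over both steps: W = -2310 J, Q = 401 J, ΔU = 2710 J.

2710 J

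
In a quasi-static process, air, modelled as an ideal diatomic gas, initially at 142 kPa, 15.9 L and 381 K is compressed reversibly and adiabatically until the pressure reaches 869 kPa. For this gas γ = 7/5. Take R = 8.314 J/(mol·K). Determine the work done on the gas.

n = P₁V₁/(RT₁) = 142×15.9/(8.314×381) = 0.713 mol.
Adiabatic: T₂/T₁ = (P₂/P₁)^((γ−1)/γ) ⇒ T₂ = 381×(6.12)^0.286 = 639 K; V₂ = 4.36 L.
ΔU = nCvΔT = 0.713×20.8×(639−381) = 3830 J.
Q = 0 for an adiabatic process, so W = −ΔU = -3830 J.
Work done on the gas = −W_by = 3830 J.

3830 J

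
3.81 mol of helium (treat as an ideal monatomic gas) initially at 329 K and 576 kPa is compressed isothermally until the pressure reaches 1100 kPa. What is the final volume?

V₁ = nRT₁/P₁ = 3.81×8.314×329/576 = 18.1 L.
Isothermal: T stays 329 K; PV = const ⇒ V₂ = 9.47 L, P₂ = 1100 kPa.

9.47 L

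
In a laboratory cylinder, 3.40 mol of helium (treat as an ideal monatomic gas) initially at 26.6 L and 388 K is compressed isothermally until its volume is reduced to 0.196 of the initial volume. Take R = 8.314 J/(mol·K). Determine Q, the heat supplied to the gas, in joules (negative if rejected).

P₁ = nRT₁/V₁ = 3.40×8.314×388/26.6 = 412 kPa.
Isothermal: T stays 388 K; PV = const ⇒ V₂ = 5.21 L, P₂ = 2100 kPa.
ΔU = 0 (ideal gas, T constant).
W = nRT ln(V₂/V₁) = 3.40×8.314×388×ln(0.196) = -17900 J.
Q = ΔU + W = -17900 J.

-17900 J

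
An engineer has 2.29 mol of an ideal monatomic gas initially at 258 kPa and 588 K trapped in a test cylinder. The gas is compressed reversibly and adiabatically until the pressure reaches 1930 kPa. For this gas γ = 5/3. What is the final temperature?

V₁ = nRT₁/P₁ = 2.29×8.314×588/258 = 43.4 L.
Adiabatic: T₂/T₁ = (P₂/P₁)^((γ−1)/γ) ⇒ T₂ = 588×(7.48)^0.400 = 1320 K; V₂ = 13.0 L.

1320 K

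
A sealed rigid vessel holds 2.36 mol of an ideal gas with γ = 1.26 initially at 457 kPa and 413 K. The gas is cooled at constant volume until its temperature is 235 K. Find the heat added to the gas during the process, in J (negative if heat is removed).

-13400 J

V₁ = nRT₁/P₁ = 2.36×8.314×413/457 = 17.7 L.
Isochoric: V stays 17.7 L; P/T = const ⇒ T₂ = 235 K, P₂ = 260 kPa.
W = 0 (no volume change).
ΔU = nCvΔT = 2.36×32.0×(235−413) = -13400 J.
Q = ΔU = -13400 J.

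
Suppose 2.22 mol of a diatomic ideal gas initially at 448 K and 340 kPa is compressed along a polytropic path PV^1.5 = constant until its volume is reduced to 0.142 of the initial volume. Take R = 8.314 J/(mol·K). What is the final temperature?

1190 K

V₁ = nRT₁/P₁ = 2.22×8.314×448/340 = 24.3 L.
Polytropic n=1.5: T₂ = T₁(V₁/V₂)^(n−1) = 448×(7.04)^0.50 = 1190 K; P₂ = P₁(V₁/V₂)^n = 6350 kPa.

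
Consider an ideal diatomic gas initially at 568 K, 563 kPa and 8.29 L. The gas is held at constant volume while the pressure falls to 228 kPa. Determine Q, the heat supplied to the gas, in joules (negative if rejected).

-6940 J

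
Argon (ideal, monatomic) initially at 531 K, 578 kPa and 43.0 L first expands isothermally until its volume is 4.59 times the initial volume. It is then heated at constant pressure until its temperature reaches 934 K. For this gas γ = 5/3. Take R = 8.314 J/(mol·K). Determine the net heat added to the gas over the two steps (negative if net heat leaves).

n = P₁V₁/(RT₁) = 578×43.0/(8.314×531) = 5.63 mol.
Step 1 — Isothermal: T stays 531 K; PV = const ⇒ V₂ = 197 L, P₂ = 126 kPa.
ΔU = 0 (ideal gas, T constant).
W = nRT ln(V₂/V₁) = 5.63×8.314×531×ln(4.59) = 37900 J.
Q = ΔU + W = 37900 J.
State after step 1: P = 126 kPa, V = 197 L, T = 531 K.
Step 2 — Isobaric: P stays 126 kPa; V/T = const ⇒ T₂ = 934 K, V₂ = 347 L.
W = PΔV = 126×(347−197) kPa·L = 18900 J.
ΔU = nCvΔT = 5.63×12.5×(934−531) = 28300 J.
Q = ΔU + W = nCpΔT = 47200 J.
Net over both steps: W = 56700 J, Q = 85000 J, ΔU = 28300 J.

85000 J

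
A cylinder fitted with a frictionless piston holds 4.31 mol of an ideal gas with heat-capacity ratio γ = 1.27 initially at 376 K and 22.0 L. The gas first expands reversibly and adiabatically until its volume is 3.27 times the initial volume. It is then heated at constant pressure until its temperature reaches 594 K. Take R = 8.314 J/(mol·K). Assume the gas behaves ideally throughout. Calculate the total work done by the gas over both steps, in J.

P₁ = nRT₁/V₁ = 4.31×8.314×376/22.0 = 612 kPa.
Step 1 — Adiabatic: TV^(γ−1) = const ⇒ T₂ = 376×(0.306)^0.270 = 273 K; PV^γ = const ⇒ P₂ = 136 kPa.
ΔU = nCvΔT = 4.31×30.8×(273−376) = -13700 J.
Q = 0 for an adiabatic process, so W = −ΔU = 13700 J.
State after step 1: P = 136 kPa, V = 71.9 L, T = 273 K.
Step 2 — Isobaric: P stays 136 kPa; V/T = const ⇒ T₂ = 594 K, V₂ = 156 L.
W = PΔV = 136×(156−71.9) kPa·L = 11500 J.
ΔU = nCvΔT = 4.31×30.8×(594−273) = 42600 J.
Q = ΔU + W = nCpΔT = 54100 J.
Net over both steps: W = 25200 J, Q = 54100 J, ΔU = 28900 J.

25200 J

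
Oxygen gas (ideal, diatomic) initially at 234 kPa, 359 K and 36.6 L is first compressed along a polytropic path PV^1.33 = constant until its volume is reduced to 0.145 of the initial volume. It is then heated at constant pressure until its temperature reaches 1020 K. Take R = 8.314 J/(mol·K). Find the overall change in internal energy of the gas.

n = P₁V₁/(RT₁) = 234×36.6/(8.314×359) = 2.87 mol.
Step 1 — Polytropic n=1.33: T₂ = T₁(V₁/V₂)^(n−1) = 359×(6.90)^0.33 = 679 K; P₂ = P₁(V₁/V₂)^n = 3050 kPa.
W = (P₁V₁−P₂V₂)/(n−1) = (234×36.6−3050×5.31)/0.33 = -23100 J.
ΔU = nCvΔT = 2.87×20.8×(679−359) = 19100 J.
Q = ΔU + W = -4050 J.
State after step 1: P = 3050 kPa, V = 5.31 L, T = 679 K.
Step 2 — Isobaric: P stays 3050 kPa; V/T = const ⇒ T₂ = 1020 K, V₂ = 7.97 L.
W = PΔV = 3050×(7.97−5.31) kPa·L = 8140 J.
ΔU = nCvΔT = 2.87×20.8×(1020−679) = 20300 J.
Q = ΔU + W = nCpΔT = 28500 J.
Net over both steps: W = -15000 J, Q = 24400 J, ΔU = 39400 J.

39400 J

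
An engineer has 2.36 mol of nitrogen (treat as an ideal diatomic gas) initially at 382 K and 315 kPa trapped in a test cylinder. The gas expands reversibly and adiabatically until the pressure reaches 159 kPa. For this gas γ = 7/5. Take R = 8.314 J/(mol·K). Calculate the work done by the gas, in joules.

3320 J

V₁ = nRT₁/P₁ = 2.36×8.314×382/315 = 23.8 L.
Adiabatic: T₂/T₁ = (P₂/P₁)^((γ−1)/γ) ⇒ T₂ = 382×(0.505)^0.286 = 314 K; V₂ = 38.8 L.
ΔU = nCvΔT = 2.36×20.8×(314−382) = -3320 J.
Q = 0 for an adiabatic process, so W = −ΔU = 3320 J.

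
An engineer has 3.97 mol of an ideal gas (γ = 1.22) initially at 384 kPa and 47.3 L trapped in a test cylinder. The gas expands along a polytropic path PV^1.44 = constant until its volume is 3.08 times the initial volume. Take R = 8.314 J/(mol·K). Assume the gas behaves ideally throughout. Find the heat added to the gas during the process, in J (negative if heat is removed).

-16100 J

T₁ = P₁V₁/(nR) = 384×47.3/(3.97×8.314) = 550 K.
Polytropic n=1.44: T₂ = T₁(V₁/V₂)^(n−1) = 550×(0.325)^0.44 = 335 K; P₂ = P₁(V₁/V₂)^n = 76.0 kPa.
W = (P₁V₁−P₂V₂)/(n−1) = (384×47.3−76.0×146)/0.44 = 16100 J.
ΔU = nCvΔT = 3.97×37.8×(335−550) = -32200 J.
Q = ΔU + W = -16100 J.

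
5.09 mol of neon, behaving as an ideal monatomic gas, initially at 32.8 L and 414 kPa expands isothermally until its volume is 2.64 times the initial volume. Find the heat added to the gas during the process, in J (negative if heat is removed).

T₁ = P₁V₁/(nR) = 414×32.8/(5.09×8.314) = 321 K.
Isothermal: T stays 321 K; PV = const ⇒ V₂ = 86.6 L, P₂ = 157 kPa.
ΔU = 0 (ideal gas, T constant).
W = nRT ln(V₂/V₁) = 5.09×8.314×321×ln(2.64) = 13200 J.
Q = ΔU + W = 13200 J.

13200 J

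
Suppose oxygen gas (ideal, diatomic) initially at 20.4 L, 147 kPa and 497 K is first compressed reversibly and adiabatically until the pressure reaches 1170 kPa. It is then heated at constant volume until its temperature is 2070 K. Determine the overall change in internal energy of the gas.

n = P₁V₁/(RT₁) = 147×20.4/(8.314×497) = 0.726 mol.
Step 1 — Adiabatic: T₂/T₁ = (P₂/P₁)^((γ−1)/γ) ⇒ T₂ = 497×(7.96)^0.286 = 899 K; V₂ = 4.64 L.
ΔU = nCvΔT = 0.726×20.8×(899−497) = 6060 J.
Q = 0 for an adiabatic process, so W = −ΔU = -6060 J.
State after step 1: P = 1170 kPa, V = 4.64 L, T = 899 K.
Step 2 — Isochoric: V stays 4.64 L; P/T = const ⇒ T₂ = 2070 K, P₂ = 2690 kPa.
W = 0 (no volume change).
ΔU = nCvΔT = 0.726×20.8×(2070−899) = 17700 J.
Q = ΔU = 17700 J.
Net over both steps: W = -6060 J, Q = 17700 J, ΔU = 23700 J.

23700 J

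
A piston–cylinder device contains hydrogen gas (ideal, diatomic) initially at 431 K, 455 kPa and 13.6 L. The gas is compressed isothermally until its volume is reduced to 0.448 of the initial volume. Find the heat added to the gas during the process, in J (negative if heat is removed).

-4970 J

n = P₁V₁/(RT₁) = 455×13.6/(8.314×431) = 1.73 mol.
Isothermal: T stays 431 K; PV = const ⇒ V₂ = 6.09 L, P₂ = 1020 kPa.
ΔU = 0 (ideal gas, T constant).
W = nRT ln(V₂/V₁) = 1.73×8.314×431×ln(0.448) = -4970 J.
Q = ΔU + W = -4970 J.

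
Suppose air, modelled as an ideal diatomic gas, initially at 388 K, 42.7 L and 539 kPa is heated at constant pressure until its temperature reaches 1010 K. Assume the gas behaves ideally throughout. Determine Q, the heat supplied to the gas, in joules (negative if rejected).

129000 J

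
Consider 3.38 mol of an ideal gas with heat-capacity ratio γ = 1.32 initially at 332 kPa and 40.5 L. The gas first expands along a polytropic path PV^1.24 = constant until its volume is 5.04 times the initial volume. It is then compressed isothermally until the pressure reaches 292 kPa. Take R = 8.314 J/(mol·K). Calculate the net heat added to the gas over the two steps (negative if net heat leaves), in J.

T₁ = P₁V₁/(nR) = 332×40.5/(3.38×8.314) = 478 K.
Step 1 — Polytropic n=1.24: T₂ = T₁(V₁/V₂)^(n−1) = 478×(0.198)^0.24 = 325 K; P₂ = P₁(V₁/V₂)^n = 44.7 kPa.
W = (P₁V₁−P₂V₂)/(n−1) = (332×40.5−44.7×204)/0.24 = 18000 J.
ΔU = nCvΔT = 3.38×26.0×(325−478) = -13500 J.
Q = ΔU + W = 4510 J.
State after step 1: P = 44.7 kPa, V = 204 L, T = 325 K.
Step 2 — Isothermal: T stays 325 K; PV = const ⇒ V₂ = 31.2 L, P₂ = 292 kPa.
ΔU = 0 (ideal gas, T constant).
W = nRT ln(V₂/V₁) = 3.38×8.314×325×ln(0.153) = -17100 J.
Q = ΔU + W = -17100 J.
Net over both steps: W = 903 J, Q = -12600 J, ΔU = -13500 J.

-12600 J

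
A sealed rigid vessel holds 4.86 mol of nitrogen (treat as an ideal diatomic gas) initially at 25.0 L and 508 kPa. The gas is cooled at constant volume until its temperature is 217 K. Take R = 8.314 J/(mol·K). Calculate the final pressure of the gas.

T₁ = P₁V₁/(nR) = 508×25.0/(4.86×8.314) = 314 K.
Isochoric: V stays 25.0 L; P/T = const ⇒ T₂ = 217 K, P₂ = 351 kPa.

351 kPa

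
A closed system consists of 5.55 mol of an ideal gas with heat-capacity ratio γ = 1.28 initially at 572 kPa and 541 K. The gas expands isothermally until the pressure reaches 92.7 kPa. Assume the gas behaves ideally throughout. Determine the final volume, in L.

V₁ = nRT₁/P₁ = 5.55×8.314×541/572 = 43.6 L.
Isothermal: T stays 541 K; PV = const ⇒ V₂ = 269 L, P₂ = 92.7 kPa.

269 L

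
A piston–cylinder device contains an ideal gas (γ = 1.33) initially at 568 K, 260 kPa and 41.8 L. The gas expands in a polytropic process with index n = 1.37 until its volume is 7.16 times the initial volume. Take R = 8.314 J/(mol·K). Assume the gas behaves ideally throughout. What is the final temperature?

Polytropic n=1.37: T₂ = T₁(V₁/V₂)^(n−1) = 568×(0.140)^0.37 = 274 K; P₂ = P₁(V₁/V₂)^n = 17.5 kPa.

274 K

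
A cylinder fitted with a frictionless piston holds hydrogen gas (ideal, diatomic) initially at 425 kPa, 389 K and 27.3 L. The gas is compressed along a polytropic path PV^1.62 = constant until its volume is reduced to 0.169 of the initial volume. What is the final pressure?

Polytropic n=1.62: T₂ = T₁(V₁/V₂)^(n−1) = 389×(5.92)^0.62 = 1170 K; P₂ = P₁(V₁/V₂)^n = 7570 kPa.

7570 kPa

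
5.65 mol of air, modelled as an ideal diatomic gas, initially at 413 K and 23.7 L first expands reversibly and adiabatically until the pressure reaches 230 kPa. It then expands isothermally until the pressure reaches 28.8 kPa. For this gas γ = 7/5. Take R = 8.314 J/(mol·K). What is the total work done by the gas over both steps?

42800 J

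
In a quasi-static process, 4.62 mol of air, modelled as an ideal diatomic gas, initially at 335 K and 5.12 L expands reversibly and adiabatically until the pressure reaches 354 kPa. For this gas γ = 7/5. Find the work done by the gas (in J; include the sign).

13800 J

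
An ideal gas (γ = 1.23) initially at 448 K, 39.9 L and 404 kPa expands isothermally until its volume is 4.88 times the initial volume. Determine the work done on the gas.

n = P₁V₁/(RT₁) = 404×39.9/(8.314×448) = 4.33 mol.
Isothermal: T stays 448 K; PV = const ⇒ V₂ = 195 L, P₂ = 82.8 kPa.
W = nRT ln(V₂/V₁) = 4.33×8.314×448×ln(4.88) = 25600 J.
Work done on the gas = −W_by = -25600 J.

-25600 J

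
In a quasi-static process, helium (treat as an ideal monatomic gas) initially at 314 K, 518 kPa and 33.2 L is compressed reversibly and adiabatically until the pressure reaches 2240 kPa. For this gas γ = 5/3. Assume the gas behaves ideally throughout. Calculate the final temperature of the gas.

564 K

Adiabatic: T₂/T₁ = (P₂/P₁)^((γ−1)/γ) ⇒ T₂ = 314×(4.32)^0.400 = 564 K; V₂ = 13.8 L.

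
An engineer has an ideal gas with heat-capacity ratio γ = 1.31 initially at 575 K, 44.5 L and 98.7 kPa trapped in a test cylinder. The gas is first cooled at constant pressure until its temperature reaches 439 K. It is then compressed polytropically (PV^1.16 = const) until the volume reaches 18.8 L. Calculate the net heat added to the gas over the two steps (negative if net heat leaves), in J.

-5400 J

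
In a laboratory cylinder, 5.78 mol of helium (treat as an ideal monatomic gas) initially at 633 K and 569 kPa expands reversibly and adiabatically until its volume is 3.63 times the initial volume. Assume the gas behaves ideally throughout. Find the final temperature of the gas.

V₁ = nRT₁/P₁ = 5.78×8.314×633/569 = 53.5 L.
Adiabatic: TV^(γ−1) = const ⇒ T₂ = 633×(0.275)^0.667 = 268 K; PV^γ = const ⇒ P₂ = 66.4 kPa.

268 K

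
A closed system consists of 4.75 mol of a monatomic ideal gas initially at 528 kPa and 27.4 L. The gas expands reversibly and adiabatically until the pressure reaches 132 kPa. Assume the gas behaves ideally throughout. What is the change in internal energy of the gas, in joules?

-9240 J

T₁ = P₁V₁/(nR) = 528×27.4/(4.75×8.314) = 366 K.
Adiabatic: T₂/T₁ = (P₂/P₁)^((γ−1)/γ) ⇒ T₂ = 366×(0.250)^0.400 = 210 K; V₂ = 62.9 L.
For an ideal gas ΔU = nCvΔT with Cv = (3/2)R = 12.5 J/(mol·K).
ΔU = 4.75×12.5×(210−366) = -9240 J.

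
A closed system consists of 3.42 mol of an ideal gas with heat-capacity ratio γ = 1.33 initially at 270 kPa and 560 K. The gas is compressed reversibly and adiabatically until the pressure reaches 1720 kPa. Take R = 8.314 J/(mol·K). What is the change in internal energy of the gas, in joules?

V₁ = nRT₁/P₁ = 3.42×8.314×560/270 = 59.0 L.
Adiabatic: T₂/T₁ = (P₂/P₁)^((γ−1)/γ) ⇒ T₂ = 560×(6.37)^0.248 = 887 K; V₂ = 14.7 L.
For an ideal gas ΔU = nCvΔT with Cv = R/(γ−1) = 25.2 J/(mol·K).
ΔU = 3.42×25.2×(887−560) = 28100 J.

28100 J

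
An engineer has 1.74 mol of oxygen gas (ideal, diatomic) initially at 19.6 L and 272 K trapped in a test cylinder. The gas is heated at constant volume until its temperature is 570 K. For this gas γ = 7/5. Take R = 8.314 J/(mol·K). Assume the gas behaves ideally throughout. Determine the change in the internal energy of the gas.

10800 J

P₁ = nRT₁/V₁ = 1.74×8.314×272/19.6 = 201 kPa.
Isochoric: V stays 19.6 L; P/T = const ⇒ T₂ = 570 K, P₂ = 421 kPa.
For an ideal gas ΔU = nCvΔT with Cv = (5/2)R = 20.8 J/(mol·K).
ΔU = 1.74×20.8×(570−272) = 10800 J.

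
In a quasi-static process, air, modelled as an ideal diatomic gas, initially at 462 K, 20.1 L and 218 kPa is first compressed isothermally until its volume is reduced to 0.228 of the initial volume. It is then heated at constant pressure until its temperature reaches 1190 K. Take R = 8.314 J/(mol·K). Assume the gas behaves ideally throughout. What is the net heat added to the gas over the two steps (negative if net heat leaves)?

17700 J

n = P₁V₁/(RT₁) = 218×20.1/(8.314×462) = 1.14 mol.
Step 1 — Isothermal: T stays 462 K; PV = const ⇒ V₂ = 4.58 L, P₂ = 956 kPa.
ΔU = 0 (ideal gas, T constant).
W = nRT ln(V₂/V₁) = 1.14×8.314×462×ln(0.228) = -6480 J.
Q = ΔU + W = -6480 J.
State after step 1: P = 956 kPa, V = 4.58 L, T = 462 K.
Step 2 — Isobaric: P stays 956 kPa; V/T = const ⇒ T₂ = 1190 K, V₂ = 11.8 L.
W = PΔV = 956×(11.8−4.58) kPa·L = 6900 J.
ΔU = nCvΔT = 1.14×20.8×(1190−462) = 17300 J.
Q = ΔU + W = nCpΔT = 24200 J.
Net over both steps: W = 427 J, Q = 17700 J, ΔU = 17300 J.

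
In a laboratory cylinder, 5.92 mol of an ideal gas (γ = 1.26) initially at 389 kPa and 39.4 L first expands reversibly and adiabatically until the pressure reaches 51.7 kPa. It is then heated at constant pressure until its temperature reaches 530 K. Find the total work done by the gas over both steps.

36100 J

T₁ = P₁V₁/(nR) = 389×39.4/(5.92×8.314) = 311 K.
Step 1 — Adiabatic: T₂/T₁ = (P₂/P₁)^((γ−1)/γ) ⇒ T₂ = 311×(0.133)^0.206 = 205 K; V₂ = 195 L.
ΔU = nCvΔT = 5.92×32.0×(205−311) = -20100 J.
Q = 0 for an adiabatic process, so W = −ΔU = 20100 J.
State after step 1: P = 51.7 kPa, V = 195 L, T = 205 K.
Step 2 — Isobaric: P stays 51.7 kPa; V/T = const ⇒ T₂ = 530 K, V₂ = 505 L.
W = PΔV = 51.7×(505−195) kPa·L = 16000 J.
ΔU = nCvΔT = 5.92×32.0×(530−205) = 61500 J.
Q = ΔU + W = nCpΔT = 77400 J.
Net over both steps: W = 36100 J, Q = 77400 J, ΔU = 41400 J.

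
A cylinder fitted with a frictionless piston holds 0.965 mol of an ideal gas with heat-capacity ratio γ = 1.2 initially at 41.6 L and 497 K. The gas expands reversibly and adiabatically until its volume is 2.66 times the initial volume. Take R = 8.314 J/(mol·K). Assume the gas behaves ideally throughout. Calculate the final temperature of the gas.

409 K

P₁ = nRT₁/V₁ = 0.965×8.314×497/41.6 = 95.9 kPa.
Adiabatic: TV^(γ−1) = const ⇒ T₂ = 497×(0.376)^0.200 = 409 K; PV^γ = const ⇒ P₂ = 29.6 kPa.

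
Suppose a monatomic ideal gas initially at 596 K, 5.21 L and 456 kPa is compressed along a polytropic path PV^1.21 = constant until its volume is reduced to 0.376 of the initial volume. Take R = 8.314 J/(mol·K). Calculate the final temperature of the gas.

Polytropic n=1.21: T₂ = T₁(V₁/V₂)^(n−1) = 596×(2.66)^0.21 = 732 K; P₂ = P₁(V₁/V₂)^n = 1490 kPa.

732 K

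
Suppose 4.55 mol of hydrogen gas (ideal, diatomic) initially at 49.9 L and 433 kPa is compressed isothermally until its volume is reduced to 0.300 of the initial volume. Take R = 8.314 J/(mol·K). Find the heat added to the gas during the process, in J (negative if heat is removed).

-26000 J

T₁ = P₁V₁/(nR) = 433×49.9/(4.55×8.314) = 571 K.
Isothermal: T stays 571 K; PV = const ⇒ V₂ = 15.0 L, P₂ = 1440 kPa.
ΔU = 0 (ideal gas, T constant).
W = nRT ln(V₂/V₁) = 4.55×8.314×571×ln(0.300) = -26000 J.
Q = ΔU + W = -26000 J.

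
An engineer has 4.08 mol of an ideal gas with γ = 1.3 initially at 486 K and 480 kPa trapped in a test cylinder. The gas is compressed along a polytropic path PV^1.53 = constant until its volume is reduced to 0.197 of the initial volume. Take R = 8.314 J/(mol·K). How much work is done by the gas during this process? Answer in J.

-42500 J

V₁ = nRT₁/P₁ = 4.08×8.314×486/480 = 34.3 L.
Polytropic n=1.53: T₂ = T₁(V₁/V₂)^(n−1) = 486×(5.08)^0.53 = 1150 K; P₂ = P₁(V₁/V₂)^n = 5760 kPa.
W = (P₁V₁−P₂V₂)/(n−1) = (480×34.3−5760×6.77)/0.53 = -42500 J.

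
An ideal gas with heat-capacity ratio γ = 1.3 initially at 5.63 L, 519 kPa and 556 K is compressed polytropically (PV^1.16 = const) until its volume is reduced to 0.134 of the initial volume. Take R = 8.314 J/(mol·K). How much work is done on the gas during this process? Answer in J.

6930 J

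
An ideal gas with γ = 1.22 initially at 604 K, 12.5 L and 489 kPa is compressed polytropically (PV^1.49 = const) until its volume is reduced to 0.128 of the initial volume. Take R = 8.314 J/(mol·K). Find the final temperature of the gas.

Polytropic n=1.49: T₂ = T₁(V₁/V₂)^(n−1) = 604×(7.81)^0.49 = 1650 K; P₂ = P₁(V₁/V₂)^n = 10500 kPa.

1650 K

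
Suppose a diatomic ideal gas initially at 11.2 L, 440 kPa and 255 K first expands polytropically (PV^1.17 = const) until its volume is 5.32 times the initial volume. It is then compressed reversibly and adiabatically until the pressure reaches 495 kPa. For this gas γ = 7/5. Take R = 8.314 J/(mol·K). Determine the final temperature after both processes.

347 K

n = P₁V₁/(RT₁) = 440×11.2/(8.314×255) = 2.32 mol.
Step 1 — Polytropic n=1.17: T₂ = T₁(V₁/V₂)^(n−1) = 255×(0.188)^0.17 = 192 K; P₂ = P₁(V₁/V₂)^n = 62.2 kPa.
W = (P₁V₁−P₂V₂)/(n−1) = (440×11.2−62.2×59.6)/0.17 = 7170 J.
ΔU = nCvΔT = 2.32×20.8×(192−255) = -3050 J.
Q = ΔU + W = 4120 J.
State after step 1: P = 62.2 kPa, V = 59.6 L, T = 192 K.
Step 2 — Adiabatic: T₂/T₁ = (P₂/P₁)^((γ−1)/γ) ⇒ T₂ = 192×(7.95)^0.286 = 347 K; V₂ = 13.5 L.
ΔU = nCvΔT = 2.32×20.8×(347−192) = 7500 J.
Q = 0 for an adiabatic process, so W = −ΔU = -7500 J.
Net over both steps: W = -325 J, Q = 4120 J, ΔU = 4450 J.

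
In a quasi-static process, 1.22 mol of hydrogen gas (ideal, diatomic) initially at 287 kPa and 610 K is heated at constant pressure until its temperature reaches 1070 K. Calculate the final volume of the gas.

37.8 L

V₁ = nRT₁/P₁ = 1.22×8.314×610/287 = 21.6 L.
Isobaric: P stays 287 kPa; V/T = const ⇒ T₂ = 1070 K, V₂ = 37.8 L.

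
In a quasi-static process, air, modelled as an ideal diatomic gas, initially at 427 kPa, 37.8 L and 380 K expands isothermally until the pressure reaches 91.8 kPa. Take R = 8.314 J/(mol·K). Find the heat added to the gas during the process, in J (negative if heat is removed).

n = P₁V₁/(RT₁) = 427×37.8/(8.314×380) = 5.11 mol.
Isothermal: T stays 380 K; PV = const ⇒ V₂ = 176 L, P₂ = 91.8 kPa.
ΔU = 0 (ideal gas, T constant).
W = nRT ln(V₂/V₁) = 5.11×8.314×380×ln(4.65) = 24800 J.
Q = ΔU + W = 24800 J.

24800 J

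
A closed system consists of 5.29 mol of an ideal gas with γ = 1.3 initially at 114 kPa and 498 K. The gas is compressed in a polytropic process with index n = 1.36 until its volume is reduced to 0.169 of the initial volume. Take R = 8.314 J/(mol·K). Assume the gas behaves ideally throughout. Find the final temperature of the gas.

944 K

V₁ = nRT₁/P₁ = 5.29×8.314×498/114 = 192 L.
Polytropic n=1.36: T₂ = T₁(V₁/V₂)^(n−1) = 498×(5.92)^0.36 = 944 K; P₂ = P₁(V₁/V₂)^n = 1280 kPa.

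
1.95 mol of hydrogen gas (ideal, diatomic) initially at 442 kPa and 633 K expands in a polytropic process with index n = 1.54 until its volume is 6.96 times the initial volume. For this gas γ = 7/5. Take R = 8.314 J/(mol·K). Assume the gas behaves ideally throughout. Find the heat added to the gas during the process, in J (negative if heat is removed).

V₁ = nRT₁/P₁ = 1.95×8.314×633/442 = 23.2 L.
Polytropic n=1.54: T₂ = T₁(V₁/V₂)^(n−1) = 633×(0.144)^0.54 = 222 K; P₂ = P₁(V₁/V₂)^n = 22.3 kPa.
W = (P₁V₁−P₂V₂)/(n−1) = (442×23.2−22.3×162)/0.54 = 12300 J.
ΔU = nCvΔT = 1.95×20.8×(222−633) = -16700 J.
Q = ΔU + W = -4320 J.

-4320 J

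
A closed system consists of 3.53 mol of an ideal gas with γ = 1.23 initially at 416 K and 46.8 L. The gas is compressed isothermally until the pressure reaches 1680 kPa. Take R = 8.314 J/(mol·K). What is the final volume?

P₁ = nRT₁/V₁ = 3.53×8.314×416/46.8 = 261 kPa.
Isothermal: T stays 416 K; PV = const ⇒ V₂ = 7.27 L, P₂ = 1680 kPa.

7.27 L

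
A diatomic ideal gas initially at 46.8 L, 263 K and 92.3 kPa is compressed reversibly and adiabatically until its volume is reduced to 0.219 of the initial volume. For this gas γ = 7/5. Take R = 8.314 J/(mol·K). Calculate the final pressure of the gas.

Adiabatic: TV^(γ−1) = const ⇒ T₂ = 263×(4.57)^0.400 = 483 K; PV^γ = const ⇒ P₂ = 774 kPa.

774 kPa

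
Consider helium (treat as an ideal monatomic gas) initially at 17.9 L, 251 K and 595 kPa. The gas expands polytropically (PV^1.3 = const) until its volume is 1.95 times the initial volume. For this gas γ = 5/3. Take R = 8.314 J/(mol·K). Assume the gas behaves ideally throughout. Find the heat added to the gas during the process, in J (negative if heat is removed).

n = P₁V₁/(RT₁) = 595×17.9/(8.314×251) = 5.10 mol.
Polytropic n=1.3: T₂ = T₁(V₁/V₂)^(n−1) = 251×(0.513)^0.30 = 205 K; P₂ = P₁(V₁/V₂)^n = 250 kPa.
W = (P₁V₁−P₂V₂)/(n−1) = (595×17.9−250×34.9)/0.30 = 6450 J.
ΔU = nCvΔT = 5.10×12.5×(205−251) = -2900 J.
Q = ΔU + W = 3550 J.

3550 J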